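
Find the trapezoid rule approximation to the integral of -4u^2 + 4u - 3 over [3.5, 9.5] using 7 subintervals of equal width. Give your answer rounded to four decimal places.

Δu = (9.5 − 3.5)/7 = 6/7.
f(3.5) = -38, f(61/14) = -3014/49, f(73/14) = -4454/49, f(85/14) = -6182/49, f(97/14) = -8198/49, f(109/14) = -10502/49, f(121/14) = -13094/49, f(9.5) = -326.
T_7 = (Δu/2)·[f(u_0) + 2f(u_1) + ... + 2f(u_{6}) + f(u_7)].
Sum ≈ -950.9388.

-950.9388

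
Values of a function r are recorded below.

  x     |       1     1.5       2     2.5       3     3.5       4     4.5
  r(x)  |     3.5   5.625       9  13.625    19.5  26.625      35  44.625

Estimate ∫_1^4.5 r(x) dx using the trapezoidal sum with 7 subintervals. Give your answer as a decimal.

66.71875

Δx = 0.5.
T_7 = (0.5/2)·[3.5 + 2·5.625 + 2·9 + 2·13.625 + 2·19.5 + 2·26.625 + 2·35 + 44.625] = 66.71875.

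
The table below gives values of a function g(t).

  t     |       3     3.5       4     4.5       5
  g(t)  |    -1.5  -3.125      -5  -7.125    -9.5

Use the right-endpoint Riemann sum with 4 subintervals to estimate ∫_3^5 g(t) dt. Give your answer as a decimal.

Δt = 0.5.
Sum = 0.5·[(-3.125) + (-5) + (-7.125) + (-9.5)] = -12.375.

-12.375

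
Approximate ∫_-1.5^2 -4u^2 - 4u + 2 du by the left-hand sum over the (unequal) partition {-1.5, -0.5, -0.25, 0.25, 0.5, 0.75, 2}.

Subinterval widths: 1, 0.25, 0.5, 0.25, 0.25, 1.25.
Left endpoints: -1.5, -0.5, -0.25, 0.25, 0.5, 0.75.
f(-1.5) = -1, f(-0.5) = 3, f(-0.25) = 2.75, f(0.25) = 0.75, f(0.5) = -1, f(0.75) = -3.25.
Sum = Σ Δu_i · f(u_i).
Sum = -3.

-3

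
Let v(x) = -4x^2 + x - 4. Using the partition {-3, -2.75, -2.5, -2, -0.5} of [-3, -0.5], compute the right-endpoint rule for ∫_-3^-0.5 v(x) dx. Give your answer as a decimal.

-36.375

Subinterval widths: 0.25, 0.25, 0.5, 1.5.
Right endpoints: -2.75, -2.5, -2, -0.5.
v(-2.75) = -37, v(-2.5) = -31.5, v(-2) = -22, v(-0.5) = -5.5.
Sum = Σ Δx_i · v(x_i).
Sum = -36.375.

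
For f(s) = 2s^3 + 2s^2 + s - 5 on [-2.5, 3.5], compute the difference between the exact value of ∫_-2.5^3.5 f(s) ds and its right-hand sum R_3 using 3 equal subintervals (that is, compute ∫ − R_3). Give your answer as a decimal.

-155

Exact integral: ∫_-2.5^3.5 f(s) ds = 67.5.
R_3 = 222.5.
Error = 67.5 − 222.5 = -155.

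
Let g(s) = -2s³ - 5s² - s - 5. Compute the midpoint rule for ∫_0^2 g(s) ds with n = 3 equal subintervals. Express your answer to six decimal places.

-32.518519

Δs = (2 − 0)/3 = 2/3.
Midpoints: 1/3, 1, 5/3.
g(1/3) = -161/27, g(1) = -13, g(5/3) = -805/27.
Sum = Δs · [g(1/3) + g(1) + g(5/3)].
Sum ≈ -32.518519.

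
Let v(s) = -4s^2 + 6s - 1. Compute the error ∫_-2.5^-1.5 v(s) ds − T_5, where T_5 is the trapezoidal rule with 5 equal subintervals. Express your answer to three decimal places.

0.027

Exact integral: ∫_-2.5^-1.5 v(s) ds ≈ -29.33333.
T_5 = -29.36.
Error ≈ -29.33333 − (-29.36) ≈ 0.027.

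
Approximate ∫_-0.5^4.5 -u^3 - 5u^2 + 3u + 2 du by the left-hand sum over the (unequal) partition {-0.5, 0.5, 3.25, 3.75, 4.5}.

Subinterval widths: 1, 2.75, 0.5, 0.75.
Left endpoints: -0.5, 0.5, 3.25, 3.75.
f(-0.5) = -0.625, f(0.5) = 2.125, f(3.25) = -75.390625, f(3.75) = -109.796875.
Sum = Σ Δu_i · f(u_i).
Sum = -114.82421875.

-114.82421875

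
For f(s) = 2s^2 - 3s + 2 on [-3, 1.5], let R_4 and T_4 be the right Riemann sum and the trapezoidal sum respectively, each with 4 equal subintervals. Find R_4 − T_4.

-15.1875

R_4 = 26.0859375.
T_4 = 41.2734375.
R_4 − T_4 = -15.1875.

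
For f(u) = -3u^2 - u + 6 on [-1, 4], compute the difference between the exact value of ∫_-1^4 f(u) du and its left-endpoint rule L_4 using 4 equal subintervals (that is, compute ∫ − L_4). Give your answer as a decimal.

-27.34375

Exact integral: ∫_-1^4 f(u) du = -42.5.
L_4 = -15.15625.
Error = -42.5 − (-15.15625) = -27.34375.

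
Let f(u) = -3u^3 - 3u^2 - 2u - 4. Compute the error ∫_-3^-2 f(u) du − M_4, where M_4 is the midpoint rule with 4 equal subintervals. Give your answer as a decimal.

Exact integral: ∫_-3^-2 f(u) du = 30.75.
M_4 = 30.6484375.
Error = 30.75 − 30.6484375 = 0.1015625.

0.1015625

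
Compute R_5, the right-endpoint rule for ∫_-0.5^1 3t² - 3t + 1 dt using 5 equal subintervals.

Δt = (1 − (-0.5))/5 = 0.3.
Right endpoints: -0.2, 0.1, 0.4, 0.7, 1.
f(-0.2) = 1.72, f(0.1) = 0.73, f(0.4) = 0.28, f(0.7) = 0.37, f(1) = 1.
Sum = Δt · [f(-0.2) + f(0.1) + f(0.4) + f(0.7) + f(1)].
Sum = 1.23.

1.23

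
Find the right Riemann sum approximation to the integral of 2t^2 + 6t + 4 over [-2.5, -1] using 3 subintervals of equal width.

-0.25

Δt = (-1 − (-2.5))/3 = 0.5.
Right endpoints: -2, -1.5, -1.
f(-2) = 0, f(-1.5) = -0.5, f(-1) = 0.
Sum = Δt · [f(-2) + f(-1.5) + f(-1)].
Sum = -0.25.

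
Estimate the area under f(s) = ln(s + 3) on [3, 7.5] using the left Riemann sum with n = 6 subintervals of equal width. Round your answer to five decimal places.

9.22568

Δs = (7.5 − 3)/6 = 0.75.
Left endpoints: 3, 3.75, 4.5, 5.25, 6, 6.75.
f(3) ≈ 1.79176, f(3.75) ≈ 1.90954, f(4.5) ≈ 2.01490, f(5.25) ≈ 2.11021, f(6) ≈ 2.19722, f(6.75) ≈ 2.27727.
Sum = Δs · [f(3) + f(3.75) + f(4.5) + ...].
Sum ≈ 9.22568.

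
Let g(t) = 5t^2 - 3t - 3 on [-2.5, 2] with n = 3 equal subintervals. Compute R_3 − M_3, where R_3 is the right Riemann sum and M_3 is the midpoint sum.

-5.90625

R_3 = 19.125.
M_3 = 25.03125.
R_3 − M_3 = -5.90625.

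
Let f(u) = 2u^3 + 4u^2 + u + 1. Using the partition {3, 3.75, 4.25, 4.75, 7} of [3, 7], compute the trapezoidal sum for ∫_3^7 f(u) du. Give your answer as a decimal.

Subinterval widths: 0.75, 0.5, 0.5, 2.25.
f(3) = 94, f(3.75) = 166.46875, f(4.25) = 231.03125, f(4.75) = 310.34375, f(7) = 890.
On each subinterval the trapezoid contributes (Δu_i/2)·[f(u_{i-1}) + f(u_i)].
Sum = 1682.78125.

1682.78125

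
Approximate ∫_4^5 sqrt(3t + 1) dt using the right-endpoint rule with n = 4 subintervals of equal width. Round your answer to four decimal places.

Δt = (5 − 4)/4 = 0.25.
Right endpoints: 4.25, 4.5, 4.75, 5.
f(4.25) ≈ 3.7081, f(4.5) ≈ 3.8079, f(4.75) ≈ 3.9051, f(5) ≈ 4.0000.
Sum = Δt · [f(4.25) + f(4.5) + f(4.75) + f(5)].
Sum ≈ 3.8553.

3.8553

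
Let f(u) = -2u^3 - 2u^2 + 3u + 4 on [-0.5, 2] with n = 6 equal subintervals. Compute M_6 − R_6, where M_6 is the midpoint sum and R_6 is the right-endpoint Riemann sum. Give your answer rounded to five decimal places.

4.09071

M_6 ≈ 2.4746817.
R_6 ≈ -1.6160301.
M_6 − R_6 ≈ 4.09071.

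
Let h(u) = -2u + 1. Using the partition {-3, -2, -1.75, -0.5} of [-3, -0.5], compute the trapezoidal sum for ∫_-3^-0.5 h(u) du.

Subinterval widths: 1, 0.25, 1.25.
h(-3) = 7, h(-2) = 5, h(-1.75) = 4.5, h(-0.5) = 2.
On each subinterval the trapezoid contributes (Δu_i/2)·[h(u_{i-1}) + h(u_i)].
Sum = 11.25.

11.25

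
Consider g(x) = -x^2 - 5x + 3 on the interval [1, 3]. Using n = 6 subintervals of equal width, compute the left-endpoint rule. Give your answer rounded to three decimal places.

-19.704

Δx = (3 − 1)/6 = 1/3.
Left endpoints: 1, 4/3, 5/3, 2, 7/3, 8/3.
g(1) = -3, g(4/3) = -49/9, g(5/3) = -73/9, g(2) = -11, g(7/3) = -127/9, g(8/3) = -157/9.
Sum = Δx · [g(1) + g(4/3) + g(5/3) + ...].
Sum ≈ -19.704.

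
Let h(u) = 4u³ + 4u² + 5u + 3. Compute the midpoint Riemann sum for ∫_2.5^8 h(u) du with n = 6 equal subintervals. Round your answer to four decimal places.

Δu = (8 − 2.5)/6 = 11/12.
Midpoints: 71/24, 3.875, 115/24, 137/24, 6.625, 181/24.
h(71/24) = 540383/3456, h(3.875) = 315.1796875, h(115/24) = 1931443/3456, h(137/24) = 3130817/3456, h(6.625) = 1374.7890625, h(181/24) = 6856693/3456.
Sum = Δu · [h(71/24) + h(3.875) + h(115/24) + ...].
Sum ≈ 4853.8423.

4853.8423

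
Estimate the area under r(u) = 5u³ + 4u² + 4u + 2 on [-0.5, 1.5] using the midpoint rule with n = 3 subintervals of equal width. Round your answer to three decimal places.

18.065

Δu = (1.5 − (-0.5))/3 = 2/3.
Midpoints: -1/6, 0.5, 7/6.
r(-1/6) = 307/216, r(0.5) = 5.625, r(7/6) = 4331/216.
Sum = Δu · [r(-1/6) + r(0.5) + r(7/6)].
Sum ≈ 18.065.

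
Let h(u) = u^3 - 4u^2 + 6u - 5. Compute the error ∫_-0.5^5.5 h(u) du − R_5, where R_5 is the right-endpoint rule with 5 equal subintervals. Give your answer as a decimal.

-54.54

Exact integral: ∫_-0.5^5.5 h(u) du = 66.75.
R_5 = 121.29.
Error = 66.75 − 121.29 = -54.54.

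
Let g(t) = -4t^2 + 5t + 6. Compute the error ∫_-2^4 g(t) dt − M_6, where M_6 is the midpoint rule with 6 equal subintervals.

Exact integral: ∫_-2^4 g(t) dt = -30.
M_6 = -28.
Error = -30 − (-28) = -2.

-2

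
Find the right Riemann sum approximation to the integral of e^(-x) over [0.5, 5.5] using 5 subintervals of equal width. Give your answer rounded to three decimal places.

Δx = (5.5 − 0.5)/5 = 1.
Right endpoints: 1.5, 2.5, 3.5, 4.5, 5.5.
f(1.5) ≈ 0.223, f(2.5) ≈ 0.082, f(3.5) ≈ 0.030, f(4.5) ≈ 0.011, f(5.5) ≈ 0.004.
Sum = Δx · [f(1.5) + f(2.5) + f(3.5) + f(4.5) + f(5.5)].
Sum ≈ 0.351.

0.351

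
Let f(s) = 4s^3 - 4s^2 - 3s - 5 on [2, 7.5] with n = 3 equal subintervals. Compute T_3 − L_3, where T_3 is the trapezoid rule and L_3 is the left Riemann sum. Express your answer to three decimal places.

1310.833

T_3 ≈ 2653.64815.
L_3 ≈ 1342.81481.
T_3 − L_3 ≈ 1310.833.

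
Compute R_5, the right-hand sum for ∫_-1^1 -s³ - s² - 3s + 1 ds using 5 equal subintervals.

-0.32

Δs = (1 − (-1))/5 = 0.4.
Right endpoints: -0.6, -0.2, 0.2, 0.6, 1.
f(-0.6) = 2.656, f(-0.2) = 1.568, f(0.2) = 0.352, f(0.6) = -1.376, f(1) = -4.
Sum = Δs · [f(-0.6) + f(-0.2) + f(0.2) + f(0.6) + f(1)].
Sum = -0.32.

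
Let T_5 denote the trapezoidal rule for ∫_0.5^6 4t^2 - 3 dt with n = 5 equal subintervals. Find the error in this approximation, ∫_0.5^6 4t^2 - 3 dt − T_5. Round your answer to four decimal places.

Exact integral: ∫_0.5^6 f(t) dt ≈ 271.333333.
T_5 = 275.77.
Error ≈ 271.333333 − 275.77 ≈ -4.4367.

-4.4367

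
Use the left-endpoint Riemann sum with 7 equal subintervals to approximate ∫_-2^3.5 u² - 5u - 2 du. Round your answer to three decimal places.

-6.538

Δu = (3.5 − (-2))/7 = 11/14.
Left endpoints: -2, -17/14, -3/7, 5/14, 8/7, 27/14, 19/7.
f(-2) = 12, f(-17/14) = 1087/196, f(-3/7) = 16/49, f(5/14) = -717/196, f(8/7) = -314/49, f(27/14) = -1553/196, f(19/7) = -402/49.
Sum = Δu · [f(-2) + f(-17/14) + f(-3/7) + ...].
Sum ≈ -6.538.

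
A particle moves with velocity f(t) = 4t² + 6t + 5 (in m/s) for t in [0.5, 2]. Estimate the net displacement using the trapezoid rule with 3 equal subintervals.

29.5

Δt = (2 − 0.5)/3 = 0.5.
f(0.5) = 9, f(1) = 15, f(1.5) = 23, f(2) = 33.
T_3 = (Δt/2)·[f(t_0) + 2f(t_1) + 2f(t_2) + f(t_3)].
Sum = 29.5.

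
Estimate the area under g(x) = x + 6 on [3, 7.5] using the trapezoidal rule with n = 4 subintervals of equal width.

Δx = (7.5 − 3)/4 = 1.125.
g(3) = 9, g(4.125) = 10.125, g(5.25) = 11.25, g(6.375) = 12.375, g(7.5) = 13.5.
T_4 = (Δx/2)·[g(x_0) + 2g(x_1) + 2g(x_2) + 2g(x_3) + g(x_4)].
Sum = 50.625.

50.625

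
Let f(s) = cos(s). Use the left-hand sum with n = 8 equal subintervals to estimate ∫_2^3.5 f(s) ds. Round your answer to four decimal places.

-1.2076

Δs = (3.5 − 2)/8 = 0.1875.
Left endpoints: 2, 2.1875, 2.375, 2.5625, 2.75, 2.9375, 3.125, 3.3125.
f(2) ≈ -0.4161, f(2.1875) ≈ -0.5783, f(2.375) ≈ -0.7203, f(2.5625) ≈ -0.8370, f(2.75) ≈ -0.9243, f(2.9375) ≈ -0.9792, f(3.125) ≈ -0.9999, f(3.3125) ≈ -0.9854.
Sum = Δs · [f(2) + f(2.1875) + f(2.375) + ...].
Sum ≈ -1.2076.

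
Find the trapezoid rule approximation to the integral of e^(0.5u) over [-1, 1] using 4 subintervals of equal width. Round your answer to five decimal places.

Δu = (1 − (-1))/4 = 0.5.
f(-1) ≈ 0.60653, f(-0.5) ≈ 0.77880, f(0) ≈ 1.00000, f(0.5) ≈ 1.28403, f(1) ≈ 1.64872.
T_4 = (Δu/2)·[f(u_0) + 2f(u_1) + 2f(u_2) + 2f(u_3) + f(u_4)].
Sum ≈ 2.09523.

2.09523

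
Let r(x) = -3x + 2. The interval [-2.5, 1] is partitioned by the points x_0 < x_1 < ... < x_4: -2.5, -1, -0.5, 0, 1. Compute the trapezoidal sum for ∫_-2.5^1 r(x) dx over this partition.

Subinterval widths: 1.5, 0.5, 0.5, 1.
r(-2.5) = 9.5, r(-1) = 5, r(-0.5) = 3.5, r(0) = 2, r(1) = -1.
On each subinterval the trapezoid contributes (Δx_i/2)·[r(x_{i-1}) + r(x_i)].
Sum = 14.875.

14.875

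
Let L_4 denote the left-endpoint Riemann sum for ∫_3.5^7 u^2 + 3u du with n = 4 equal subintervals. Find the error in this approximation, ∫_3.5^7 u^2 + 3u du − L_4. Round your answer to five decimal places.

20.22526

Exact integral: ∫_3.5^7 f(u) du ≈ 155.1666667.
L_4 = 134.94140625.
Error ≈ 155.1666667 − 134.94140625 ≈ 20.22526.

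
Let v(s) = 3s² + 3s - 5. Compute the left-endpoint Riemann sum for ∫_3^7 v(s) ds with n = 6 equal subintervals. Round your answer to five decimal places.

312.88889

Δs = (7 − 3)/6 = 2/3.
Left endpoints: 3, 11/3, 13/3, 5, 17/3, 19/3.
v(3) = 31, v(11/3) = 139/3, v(13/3) = 193/3, v(5) = 85, v(17/3) = 325/3, v(19/3) = 403/3.
Sum = Δs · [v(3) + v(11/3) + v(13/3) + ...].
Sum ≈ 312.88889.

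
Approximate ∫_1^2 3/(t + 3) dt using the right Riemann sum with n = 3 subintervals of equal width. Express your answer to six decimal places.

Δt = (2 − 1)/3 = 1/3.
Right endpoints: 4/3, 5/3, 2.
f(4/3) = 9/13, f(5/3) = 9/14, f(2) = 0.6.
Sum = Δt · [f(4/3) + f(5/3) + f(2)].
Sum ≈ 0.645055.

0.645055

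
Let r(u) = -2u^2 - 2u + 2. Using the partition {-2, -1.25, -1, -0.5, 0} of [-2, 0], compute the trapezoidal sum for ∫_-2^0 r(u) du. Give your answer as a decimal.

2.4375

Subinterval widths: 0.75, 0.25, 0.5, 0.5.
r(-2) = -2, r(-1.25) = 1.375, r(-1) = 2, r(-0.5) = 2.5, r(0) = 2.
On each subinterval the trapezoid contributes (Δu_i/2)·[r(u_{i-1}) + r(u_i)].
Sum = 2.4375.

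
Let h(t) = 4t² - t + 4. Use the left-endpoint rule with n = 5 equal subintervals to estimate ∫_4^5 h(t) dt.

Δt = (5 − 4)/5 = 0.2.
Left endpoints: 4, 4.2, 4.4, 4.6, 4.8.
h(4) = 64, h(4.2) = 70.36, h(4.4) = 77.04, h(4.6) = 84.04, h(4.8) = 91.36.
Sum = Δt · [h(4) + h(4.2) + h(4.4) + h(4.6) + h(4.8)].
Sum = 77.36.

77.36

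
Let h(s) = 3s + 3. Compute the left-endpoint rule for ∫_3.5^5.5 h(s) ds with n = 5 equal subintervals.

31.8

Δs = (5.5 − 3.5)/5 = 0.4.
Left endpoints: 3.5, 3.9, 4.3, 4.7, 5.1.
h(3.5) = 13.5, h(3.9) = 14.7, h(4.3) = 15.9, h(4.7) = 17.1, h(5.1) = 18.3.
Sum = Δs · [h(3.5) + h(3.9) + h(4.3) + h(4.7) + h(5.1)].
Sum = 31.8.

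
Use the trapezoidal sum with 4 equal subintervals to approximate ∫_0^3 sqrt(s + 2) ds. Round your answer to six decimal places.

Δs = (3 − 0)/4 = 0.75.
f(0) ≈ 1.414214, f(0.75) ≈ 1.658312, f(1.5) ≈ 1.870829, f(2.25) ≈ 2.061553, f(3) ≈ 2.236068.
T_4 = (Δs/2)·[f(s_0) + 2f(s_1) + 2f(s_2) + 2f(s_3) + f(s_4)].
Sum ≈ 5.561876.

5.561876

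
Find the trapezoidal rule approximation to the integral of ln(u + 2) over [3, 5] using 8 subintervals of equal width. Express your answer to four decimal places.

Δu = (5 − 3)/8 = 0.25.
f(3) ≈ 1.6094, f(3.25) ≈ 1.6582, f(3.5) ≈ 1.7047, f(3.75) ≈ 1.7492, f(4) ≈ 1.7918, f(4.25) ≈ 1.8326, f(4.5) ≈ 1.8718, f(4.75) ≈ 1.9095, f(5) ≈ 1.9459.
T_8 = (Δu/2)·[f(u_0) + 2f(u_1) + ... + 2f(u_{7}) + f(u_8)].
Sum ≈ 3.5739.

3.5739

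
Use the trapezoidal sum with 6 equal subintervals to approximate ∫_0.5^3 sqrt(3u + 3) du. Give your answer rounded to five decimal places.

7.11233

Δu = (3 − 0.5)/6 = 5/12.
f(0.5) ≈ 2.12132, f(11/12) ≈ 2.39792, f(4/3) ≈ 2.64575, f(1.75) ≈ 2.87228, f(13/6) ≈ 3.08221, f(31/12) ≈ 3.27872, f(3) ≈ 3.46410.
T_6 = (Δu/2)·[f(u_0) + 2f(u_1) + ... + 2f(u_{5}) + f(u_6)].
Sum ≈ 7.11233.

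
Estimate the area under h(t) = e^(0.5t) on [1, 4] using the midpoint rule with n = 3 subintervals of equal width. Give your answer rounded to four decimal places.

11.3619

Δt = (4 − 1)/3 = 1.
Midpoints: 1.5, 2.5, 3.5.
h(1.5) ≈ 2.1170, h(2.5) ≈ 3.4903, h(3.5) ≈ 5.7546.
Sum = Δt · [h(1.5) + h(2.5) + h(3.5)].
Sum ≈ 11.3619.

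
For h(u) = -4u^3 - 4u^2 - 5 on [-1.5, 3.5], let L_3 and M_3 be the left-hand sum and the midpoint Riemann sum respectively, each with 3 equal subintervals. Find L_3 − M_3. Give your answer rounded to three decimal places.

L_3 ≈ -81.20370.
M_3 ≈ -213.14815.
L_3 − M_3 ≈ 131.944.

131.944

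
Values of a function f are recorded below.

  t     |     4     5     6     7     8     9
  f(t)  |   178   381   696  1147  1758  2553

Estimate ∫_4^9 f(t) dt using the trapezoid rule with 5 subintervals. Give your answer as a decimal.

Δt = 1.
T_5 = (1/2)·[178 + 2·381 + 2·696 + 2·1147 + 2·1758 + 2553] = 5347.5.

5347.5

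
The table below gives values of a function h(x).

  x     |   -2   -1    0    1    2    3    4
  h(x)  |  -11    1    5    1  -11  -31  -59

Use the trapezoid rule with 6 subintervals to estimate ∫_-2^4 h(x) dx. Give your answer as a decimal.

-70

Δx = 1.
T_6 = (1/2)·[(-11) + 2·1 + 2·5 + 2·1 + 2·(-11) + 2·(-31) + (-59)] = -70.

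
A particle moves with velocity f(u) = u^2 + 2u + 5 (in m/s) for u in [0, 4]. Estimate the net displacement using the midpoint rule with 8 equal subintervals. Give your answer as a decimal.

Δu = (4 − 0)/8 = 0.5.
Midpoints: 0.25, 0.75, 1.25, 1.75, 2.25, 2.75, 3.25, 3.75.
f(0.25) = 5.5625, f(0.75) = 7.0625, f(1.25) = 9.0625, f(1.75) = 11.5625, f(2.25) = 14.5625, f(2.75) = 18.0625, f(3.25) = 22.0625, f(3.75) = 26.5625.
Sum = Δu · [f(0.25) + f(0.75) + f(1.25) + ...].
Sum = 57.25.

57.25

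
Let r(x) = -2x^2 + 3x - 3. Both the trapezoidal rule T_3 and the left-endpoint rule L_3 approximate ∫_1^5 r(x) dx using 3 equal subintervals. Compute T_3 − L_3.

-24

T_3 ≈ -61.03704.
L_3 ≈ -37.03704.
T_3 − L_3 = -24.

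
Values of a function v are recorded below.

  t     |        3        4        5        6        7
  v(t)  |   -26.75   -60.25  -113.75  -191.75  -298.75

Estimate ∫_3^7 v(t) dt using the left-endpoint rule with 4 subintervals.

Δt = 1.
Sum = 1·[(-26.75) + (-60.25) + (-113.75) + (-191.75)] = -392.5.

-392.5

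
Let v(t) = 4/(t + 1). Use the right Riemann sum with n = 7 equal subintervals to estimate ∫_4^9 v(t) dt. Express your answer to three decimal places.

Δt = (9 − 4)/7 = 5/7.
Right endpoints: 33/7, 38/7, 43/7, 48/7, 53/7, 58/7, 9.
v(33/7) = 0.7, v(38/7) = 28/45, v(43/7) = 0.56, v(48/7) = 28/55, v(53/7) = 7/15, v(58/7) = 28/65, v(9) = 0.4.
Sum = Δt · [v(33/7) + v(38/7) + v(43/7) + ...].
Sum ≈ 2.635.

2.635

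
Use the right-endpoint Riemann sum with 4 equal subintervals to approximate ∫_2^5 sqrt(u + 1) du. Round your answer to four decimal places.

Δu = (5 − 2)/4 = 0.75.
Right endpoints: 2.75, 3.5, 4.25, 5.
f(2.75) ≈ 1.9365, f(3.5) ≈ 2.1213, f(4.25) ≈ 2.2913, f(5) ≈ 2.4495.
Sum = Δu · [f(2.75) + f(3.5) + f(4.25) + f(5)].
Sum ≈ 6.5989.

6.5989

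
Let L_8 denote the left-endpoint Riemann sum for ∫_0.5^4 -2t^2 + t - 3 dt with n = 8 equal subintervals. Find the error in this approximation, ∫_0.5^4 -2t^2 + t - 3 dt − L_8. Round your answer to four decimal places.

Exact integral: ∫_0.5^4 f(t) dt ≈ -45.208333.
L_8 ≈ -39.306641.
Error ≈ -45.208333 − (-39.306641) ≈ -5.9017.

-5.9017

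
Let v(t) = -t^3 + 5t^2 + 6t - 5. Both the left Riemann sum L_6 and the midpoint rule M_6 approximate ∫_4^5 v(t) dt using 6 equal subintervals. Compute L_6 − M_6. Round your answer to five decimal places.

L_6 ≈ 32.2106481.
M_6 ≈ 31.4363426.
L_6 − M_6 ≈ 0.77431.

0.77431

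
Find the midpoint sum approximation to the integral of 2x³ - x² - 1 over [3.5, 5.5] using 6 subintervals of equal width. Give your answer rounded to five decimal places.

Δx = (5.5 − 3.5)/6 = 1/3.
Midpoints: 11/3, 4, 13/3, 14/3, 5, 16/3.
f(11/3) = 2272/27, f(4) = 111, f(13/3) = 3860/27, f(14/3) = 4873/27, f(5) = 224, f(16/3) = 7397/27.
Sum = Δx · [f(11/3) + f(4) + f(13/3) + ...].
Sum ≈ 338.85185.

338.85185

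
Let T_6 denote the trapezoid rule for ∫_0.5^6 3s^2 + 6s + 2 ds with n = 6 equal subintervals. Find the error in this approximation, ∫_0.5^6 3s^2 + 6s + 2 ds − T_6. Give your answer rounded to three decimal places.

-2.311

Exact integral: ∫_0.5^6 f(s) ds = 334.125.
T_6 ≈ 336.43576.
Error ≈ 334.125 − 336.43576 ≈ -2.311.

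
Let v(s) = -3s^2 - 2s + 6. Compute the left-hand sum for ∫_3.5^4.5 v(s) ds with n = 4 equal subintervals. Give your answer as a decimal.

Δs = (4.5 − 3.5)/4 = 0.25.
Left endpoints: 3.5, 3.75, 4, 4.25.
v(3.5) = -37.75, v(3.75) = -43.6875, v(4) = -50, v(4.25) = -56.6875.
Sum = Δs · [v(3.5) + v(3.75) + v(4) + v(4.25)].
Sum = -47.03125.

-47.03125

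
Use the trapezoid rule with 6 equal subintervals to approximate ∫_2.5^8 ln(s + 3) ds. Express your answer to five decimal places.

11.49438

Δs = (8 − 2.5)/6 = 11/12.
f(2.5) ≈ 1.70475, f(41/12) ≈ 1.85890, f(13/3) ≈ 1.99243, f(5.25) ≈ 2.11021, f(37/6) ≈ 2.21557, f(85/12) ≈ 2.31088, f(8) ≈ 2.39790.
T_6 = (Δs/2)·[f(s_0) + 2f(s_1) + ... + 2f(s_{5}) + f(s_6)].
Sum ≈ 11.49438.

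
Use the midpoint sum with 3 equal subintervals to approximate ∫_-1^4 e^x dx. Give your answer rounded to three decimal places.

48.427

Δx = (4 − (-1))/3 = 5/3.
Midpoints: -1/6, 1.5, 19/6.
f(-1/6) ≈ 0.846, f(1.5) ≈ 4.482, f(19/6) ≈ 23.728.
Sum = Δx · [f(-1/6) + f(1.5) + f(19/6)].
Sum ≈ 48.427.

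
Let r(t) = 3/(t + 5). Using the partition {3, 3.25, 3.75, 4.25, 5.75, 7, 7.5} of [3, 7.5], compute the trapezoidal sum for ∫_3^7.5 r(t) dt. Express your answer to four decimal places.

1.3415

Subinterval widths: 0.25, 0.5, 0.5, 1.5, 1.25, 0.5.
r(3) = 0.375, r(3.25) = 4/11, r(3.75) = 12/35, r(4.25) = 12/37, r(5.75) = 12/43, r(7) = 0.25, r(7.5) = 0.24.
On each subinterval the trapezoid contributes (Δt_i/2)·[r(t_{i-1}) + r(t_i)].
Sum ≈ 1.3415.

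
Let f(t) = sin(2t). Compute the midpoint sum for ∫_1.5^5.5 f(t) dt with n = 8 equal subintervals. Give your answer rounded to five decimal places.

Δt = (5.5 − 1.5)/8 = 0.5.
Midpoints: 1.75, 2.25, 2.75, 3.25, 3.75, 4.25, 4.75, 5.25.
f(1.75) ≈ -0.35078, f(2.25) ≈ -0.97753, f(2.75) ≈ -0.70554, f(3.25) ≈ 0.21512, f(3.75) ≈ 0.93800, f(4.25) ≈ 0.79849, f(4.75) ≈ -0.07515, f(5.25) ≈ -0.87970.
Sum = Δt · [f(1.75) + f(2.25) + f(2.75) + ...].
Sum ≈ -0.51855.

-0.51855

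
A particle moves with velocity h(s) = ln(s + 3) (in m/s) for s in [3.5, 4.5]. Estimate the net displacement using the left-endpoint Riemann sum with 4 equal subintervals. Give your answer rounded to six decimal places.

1.927064

Δs = (4.5 − 3.5)/4 = 0.25.
Left endpoints: 3.5, 3.75, 4, 4.25.
h(3.5) ≈ 1.871802, h(3.75) ≈ 1.909543, h(4) ≈ 1.945910, h(4.25) ≈ 1.981001.
Sum = Δs · [h(3.5) + h(3.75) + h(4) + h(4.25)].
Sum ≈ 1.927064.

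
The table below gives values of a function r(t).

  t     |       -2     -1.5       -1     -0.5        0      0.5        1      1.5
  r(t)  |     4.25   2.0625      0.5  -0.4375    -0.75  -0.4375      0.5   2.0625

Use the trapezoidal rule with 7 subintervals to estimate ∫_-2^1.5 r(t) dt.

2.296875

Δt = 0.5.
T_7 = (0.5/2)·[4.25 + 2·2.0625 + 2·0.5 + 2·(-0.4375) + 2·(-0.75) + 2·(-0.4375) + 2·0.5 + 2.0625] = 2.296875.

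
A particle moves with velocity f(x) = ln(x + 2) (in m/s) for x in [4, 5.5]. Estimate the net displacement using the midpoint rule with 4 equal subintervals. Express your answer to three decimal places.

2.861

Δx = (5.5 − 4)/4 = 0.375.
Midpoints: 4.1875, 4.5625, 4.9375, 5.3125.
f(4.1875) ≈ 1.823, f(4.5625) ≈ 1.881, f(4.9375) ≈ 1.937, f(5.3125) ≈ 1.990.
Sum = Δx · [f(4.1875) + f(4.5625) + f(4.9375) + f(5.3125)].
Sum ≈ 2.861.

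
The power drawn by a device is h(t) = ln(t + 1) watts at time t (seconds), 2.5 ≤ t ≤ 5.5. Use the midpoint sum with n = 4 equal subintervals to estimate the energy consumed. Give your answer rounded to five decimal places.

4.78512

Δt = (5.5 − 2.5)/4 = 0.75.
Midpoints: 2.875, 3.625, 4.375, 5.125.
h(2.875) ≈ 1.35455, h(3.625) ≈ 1.53148, h(4.375) ≈ 1.68176, h(5.125) ≈ 1.81238.
Sum = Δt · [h(2.875) + h(3.625) + h(4.375) + h(5.125)].
Sum ≈ 4.78512.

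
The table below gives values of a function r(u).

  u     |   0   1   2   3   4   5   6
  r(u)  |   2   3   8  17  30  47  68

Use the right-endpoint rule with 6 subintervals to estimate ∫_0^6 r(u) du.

Δu = 1.
Sum = 1·[3 + 8 + 17 + 30 + 47 + 68] = 173.

173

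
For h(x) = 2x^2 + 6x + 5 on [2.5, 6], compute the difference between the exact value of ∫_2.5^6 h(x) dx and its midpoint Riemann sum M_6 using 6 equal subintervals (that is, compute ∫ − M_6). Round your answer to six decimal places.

0.198495

Exact integral: ∫_2.5^6 h(x) dx ≈ 240.33333333.
M_6 ≈ 240.13483796.
Error ≈ 240.33333333 − 240.13483796 ≈ 0.198495.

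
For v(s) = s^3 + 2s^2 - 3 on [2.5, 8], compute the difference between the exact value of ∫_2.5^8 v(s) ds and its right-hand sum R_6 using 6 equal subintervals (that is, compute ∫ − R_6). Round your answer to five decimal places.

-294.11473

Exact integral: ∫_2.5^8 v(s) ds ≈ 1328.6510417.
R_6 ≈ 1622.7657697.
Error ≈ 1328.6510417 − 1622.7657697 ≈ -294.11473.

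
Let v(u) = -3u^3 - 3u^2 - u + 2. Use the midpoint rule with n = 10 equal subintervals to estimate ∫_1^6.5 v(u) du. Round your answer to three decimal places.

Δu = (6.5 − 1)/10 = 0.55.
Midpoints: 1.275, 1.825, 2.375, 2.925, 3.475, 4.025, 4.575, 5.125, 5.675, 6.225.
v(1.275) = -663673/64000, v(1.825) = -1795331/64000, v(2.375) = -29433/512, v(2.925) = -6506719/64000, v(3.475) = -10469777/64000, v(4.025) = -15759963/64000, v(4.575) = -22568941/64000, v(5.125) = -248707/512, v(5.675) = -41509929/64000, v(6.225) = -54025267/64000.
Sum = Δu · [v(1.275) + v(1.825) + v(2.375) + ...].
Sum ≈ -1616.202.

-1616.202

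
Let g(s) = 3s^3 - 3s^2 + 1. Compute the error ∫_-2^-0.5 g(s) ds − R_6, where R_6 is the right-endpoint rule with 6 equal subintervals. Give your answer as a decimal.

-4.13671875

Exact integral: ∫_-2^-0.5 g(s) ds = -18.328125.
R_6 = -14.19140625.
Error = -18.328125 − (-14.19140625) = -4.13671875.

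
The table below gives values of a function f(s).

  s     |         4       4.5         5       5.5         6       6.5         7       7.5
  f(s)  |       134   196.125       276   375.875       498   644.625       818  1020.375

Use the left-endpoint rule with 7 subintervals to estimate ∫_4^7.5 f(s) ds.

Δs = 0.5.
Sum = 0.5·[134 + 196.125 + 276 + 375.875 + 498 + 644.625 + 818] = 1471.3125.

1471.3125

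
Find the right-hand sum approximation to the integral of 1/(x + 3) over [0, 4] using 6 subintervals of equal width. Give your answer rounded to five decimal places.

0.78715

Δx = (4 − 0)/6 = 2/3.
Right endpoints: 2/3, 4/3, 2, 8/3, 10/3, 4.
f(2/3) = 3/11, f(4/3) = 3/13, f(2) = 0.2, f(8/3) = 3/17, f(10/3) = 3/19, f(4) = 1/7.
Sum = Δx · [f(2/3) + f(4/3) + f(2) + ...].
Sum ≈ 0.78715.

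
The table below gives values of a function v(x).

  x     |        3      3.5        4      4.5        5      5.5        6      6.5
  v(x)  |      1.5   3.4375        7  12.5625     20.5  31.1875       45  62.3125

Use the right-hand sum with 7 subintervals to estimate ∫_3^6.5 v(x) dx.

91

Δx = 0.5.
Sum = 0.5·[3.4375 + 7 + 12.5625 + 20.5 + 31.1875 + 45 + 62.3125] = 91.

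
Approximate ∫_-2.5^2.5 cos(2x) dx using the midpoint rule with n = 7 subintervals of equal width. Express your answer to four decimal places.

Δx = (2.5 − (-2.5))/7 = 5/7.
Midpoints: -15/7, -10/7, -5/7, 0, 5/7, 10/7, 15/7.
f(-15/7) ≈ -0.4138, f(-10/7) ≈ -0.9598, f(-5/7) ≈ 0.1417, f(0) ≈ 1.0000, f(5/7) ≈ 0.1417, f(10/7) ≈ -0.9598, f(15/7) ≈ -0.4138.
Sum = Δx · [f(-15/7) + f(-10/7) + f(-5/7) + ...].
Sum ≈ -1.0456.

-1.0456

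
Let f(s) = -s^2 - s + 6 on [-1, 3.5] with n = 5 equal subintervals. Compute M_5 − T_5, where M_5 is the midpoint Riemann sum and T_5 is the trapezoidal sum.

0.91125

M_5 = 7.05375.
T_5 = 6.1425.
M_5 − T_5 = 0.91125.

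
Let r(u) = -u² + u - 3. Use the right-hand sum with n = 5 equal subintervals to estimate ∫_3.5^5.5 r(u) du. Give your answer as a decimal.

Δu = (5.5 − 3.5)/5 = 0.4.
Right endpoints: 3.9, 4.3, 4.7, 5.1, 5.5.
r(3.9) = -14.31, r(4.3) = -17.19, r(4.7) = -20.39, r(5.1) = -23.91, r(5.5) = -27.75.
Sum = Δu · [r(3.9) + r(4.3) + r(4.7) + r(5.1) + r(5.5)].
Sum = -41.42.

-41.42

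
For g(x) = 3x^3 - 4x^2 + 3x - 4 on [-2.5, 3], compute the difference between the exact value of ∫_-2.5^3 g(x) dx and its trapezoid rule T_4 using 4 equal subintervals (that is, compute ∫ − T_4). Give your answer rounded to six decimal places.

3.032878

Exact integral: ∫_-2.5^3 g(x) dx ≈ -43.25520833.
T_4 ≈ -46.28808594.
Error ≈ -43.25520833 − (-46.28808594) ≈ 3.032878.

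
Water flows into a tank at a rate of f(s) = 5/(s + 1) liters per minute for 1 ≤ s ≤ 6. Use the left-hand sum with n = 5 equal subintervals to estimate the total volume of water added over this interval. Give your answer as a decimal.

Δs = (6 − 1)/5 = 1.
Left endpoints: 1, 2, 3, 4, 5.
f(1) = 2.5, f(2) = 5/3, f(3) = 1.25, f(4) = 1, f(5) = 5/6.
Sum = Δs · [f(1) + f(2) + f(3) + f(4) + f(5)].
Sum = 7.25.

7.25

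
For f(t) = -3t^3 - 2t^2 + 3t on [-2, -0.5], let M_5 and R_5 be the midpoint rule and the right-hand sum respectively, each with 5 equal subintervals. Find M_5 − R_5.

1.4315625

M_5 = 0.9740625.
R_5 = -0.4575.
M_5 − R_5 = 1.4315625.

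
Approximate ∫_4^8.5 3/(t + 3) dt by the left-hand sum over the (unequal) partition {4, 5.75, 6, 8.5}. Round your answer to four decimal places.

1.6690

Subinterval widths: 1.75, 0.25, 2.5.
Left endpoints: 4, 5.75, 6.
f(4) = 3/7, f(5.75) = 12/35, f(6) = 1/3.
Sum = Σ Δt_i · f(t_i).
Sum ≈ 1.6690.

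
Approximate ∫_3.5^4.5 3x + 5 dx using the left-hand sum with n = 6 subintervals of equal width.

16.75

Δx = (4.5 − 3.5)/6 = 1/6.
Left endpoints: 3.5, 11/3, 23/6, 4, 25/6, 13/3.
f(3.5) = 15.5, f(11/3) = 16, f(23/6) = 16.5, f(4) = 17, f(25/6) = 17.5, f(13/3) = 18.
Sum = Δx · [f(3.5) + f(11/3) + f(23/6) + ...].
Sum = 16.75.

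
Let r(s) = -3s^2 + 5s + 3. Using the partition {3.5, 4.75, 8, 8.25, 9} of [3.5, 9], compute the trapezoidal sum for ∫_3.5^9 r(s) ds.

-516.109375

Subinterval widths: 1.25, 3.25, 0.25, 0.75.
r(3.5) = -16.25, r(4.75) = -40.9375, r(8) = -149, r(8.25) = -159.9375, r(9) = -195.
On each subinterval the trapezoid contributes (Δs_i/2)·[r(s_{i-1}) + r(s_i)].
Sum = -516.109375.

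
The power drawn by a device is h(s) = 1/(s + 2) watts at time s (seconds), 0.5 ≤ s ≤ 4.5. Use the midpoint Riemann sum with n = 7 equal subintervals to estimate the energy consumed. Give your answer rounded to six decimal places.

Δs = (4.5 − 0.5)/7 = 4/7.
Midpoints: 11/14, 19/14, 27/14, 2.5, 43/14, 51/14, 59/14.
h(11/14) = 14/39, h(19/14) = 14/47, h(27/14) = 14/55, h(2.5) = 2/9, h(43/14) = 14/71, h(51/14) = 14/79, h(59/14) = 14/87.
Sum = Δs · [h(11/14) + h(19/14) + h(27/14) + ...].
Sum ≈ 0.953676.

0.953676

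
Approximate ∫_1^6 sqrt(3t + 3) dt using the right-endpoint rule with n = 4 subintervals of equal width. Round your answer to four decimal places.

19.4158

Δt = (6 − 1)/4 = 1.25.
Right endpoints: 2.25, 3.5, 4.75, 6.
f(2.25) ≈ 3.1225, f(3.5) ≈ 3.6742, f(4.75) ≈ 4.1533, f(6) ≈ 4.5826.
Sum = Δt · [f(2.25) + f(3.5) + f(4.75) + f(6)].
Sum ≈ 19.4158.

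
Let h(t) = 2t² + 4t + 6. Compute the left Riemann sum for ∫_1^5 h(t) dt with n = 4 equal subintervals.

Δt = (5 − 1)/4 = 1.
Left endpoints: 1, 2, 3, 4.
h(1) = 12, h(2) = 22, h(3) = 36, h(4) = 54.
Sum = Δt · [h(1) + h(2) + h(3) + h(4)].
Sum = 124.

124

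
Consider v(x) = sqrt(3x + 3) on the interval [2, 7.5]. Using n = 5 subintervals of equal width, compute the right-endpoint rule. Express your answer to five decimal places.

Δx = (7.5 − 2)/5 = 1.1.
Right endpoints: 3.1, 4.2, 5.3, 6.4, 7.5.
v(3.1) ≈ 3.50714, v(4.2) ≈ 3.94968, v(5.3) ≈ 4.34741, v(6.4) ≈ 4.71169, v(7.5) ≈ 5.04975.
Sum = Δx · [v(3.1) + v(4.2) + v(5.3) + v(6.4) + v(7.5)].
Sum ≈ 23.72224.

23.72224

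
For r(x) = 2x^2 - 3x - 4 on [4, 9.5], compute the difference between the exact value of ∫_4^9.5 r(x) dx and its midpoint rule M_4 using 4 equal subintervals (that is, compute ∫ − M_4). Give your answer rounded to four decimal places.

Exact integral: ∫_4^9.5 r(x) dx ≈ 395.541667.
M_4 = 393.80859375.
Error ≈ 395.541667 − 393.80859375 ≈ 1.7331.

1.7331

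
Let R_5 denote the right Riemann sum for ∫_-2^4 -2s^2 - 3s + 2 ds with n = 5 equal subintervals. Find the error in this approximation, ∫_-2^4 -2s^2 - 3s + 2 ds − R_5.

28.08

Exact integral: ∫_-2^4 f(s) ds = -54.
R_5 = -82.08.
Error = -54 − (-82.08) = 28.08.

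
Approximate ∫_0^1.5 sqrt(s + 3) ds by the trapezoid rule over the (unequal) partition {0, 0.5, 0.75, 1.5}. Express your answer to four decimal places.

2.8983

Subinterval widths: 0.5, 0.25, 0.75.
f(0) ≈ 1.7321, f(0.5) ≈ 1.8708, f(0.75) ≈ 1.9365, f(1.5) ≈ 2.1213.
On each subinterval the trapezoid contributes (Δs_i/2)·[f(s_{i-1}) + f(s_i)].
Sum ≈ 2.8983.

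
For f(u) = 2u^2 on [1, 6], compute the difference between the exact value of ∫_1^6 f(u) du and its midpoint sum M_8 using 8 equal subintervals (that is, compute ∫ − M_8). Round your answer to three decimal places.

0.326

Exact integral: ∫_1^6 f(u) du ≈ 143.33333.
M_8 = 143.0078125.
Error ≈ 143.33333 − 143.0078125 ≈ 0.326.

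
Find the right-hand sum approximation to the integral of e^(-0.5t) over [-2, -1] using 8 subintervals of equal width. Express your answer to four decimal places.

Δt = (-1 − (-2))/8 = 0.125.
Right endpoints: -1.875, -1.75, -1.625, -1.5, -1.375, -1.25, -1.125, -1.
f(-1.875) ≈ 2.5536, f(-1.75) ≈ 2.3989, f(-1.625) ≈ 2.2535, f(-1.5) ≈ 2.1170, f(-1.375) ≈ 1.9887, f(-1.25) ≈ 1.8682, f(-1.125) ≈ 1.7551, f(-1) ≈ 1.6487.
Sum = Δt · [f(-1.875) + f(-1.75) + f(-1.625) + ...].
Sum ≈ 2.0730.

2.0730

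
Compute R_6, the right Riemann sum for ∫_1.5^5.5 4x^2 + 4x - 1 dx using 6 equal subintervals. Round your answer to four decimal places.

Δx = (5.5 − 1.5)/6 = 2/3.
Right endpoints: 13/6, 17/6, 3.5, 25/6, 29/6, 5.5.
f(13/6) = 238/9, f(17/6) = 382/9, f(3.5) = 62, f(25/6) = 766/9, f(29/6) = 1006/9, f(5.5) = 142.
Sum = Δx · [f(13/6) + f(17/6) + f(3.5) + ...].
Sum ≈ 313.1852.

313.1852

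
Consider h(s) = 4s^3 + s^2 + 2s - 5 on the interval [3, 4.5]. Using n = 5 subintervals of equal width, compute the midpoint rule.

353.67

Δs = (4.5 − 3)/5 = 0.3.
Midpoints: 3.15, 3.45, 3.75, 4.05, 4.35.
h(3.15) = 136.246, h(3.45) = 178.057, h(3.75) = 227.5, h(4.05) = 285.223, h(4.35) = 351.874.
Sum = Δs · [h(3.15) + h(3.45) + h(3.75) + h(4.05) + h(4.35)].
Sum = 353.67.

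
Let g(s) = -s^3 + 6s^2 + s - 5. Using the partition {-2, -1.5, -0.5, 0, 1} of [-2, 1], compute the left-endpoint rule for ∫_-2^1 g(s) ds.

15.9375

Subinterval widths: 0.5, 1, 0.5, 1.
Left endpoints: -2, -1.5, -0.5, 0.
g(-2) = 25, g(-1.5) = 10.375, g(-0.5) = -3.875, g(0) = -5.
Sum = Σ Δs_i · g(s_i).
Sum = 15.9375.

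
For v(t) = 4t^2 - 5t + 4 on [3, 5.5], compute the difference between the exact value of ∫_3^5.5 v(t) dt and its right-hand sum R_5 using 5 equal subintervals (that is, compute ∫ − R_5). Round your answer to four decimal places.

Exact integral: ∫_3^5.5 v(t) dt ≈ 142.708333.
R_5 = 161.25.
Error ≈ 142.708333 − 161.25 ≈ -18.5417.

-18.5417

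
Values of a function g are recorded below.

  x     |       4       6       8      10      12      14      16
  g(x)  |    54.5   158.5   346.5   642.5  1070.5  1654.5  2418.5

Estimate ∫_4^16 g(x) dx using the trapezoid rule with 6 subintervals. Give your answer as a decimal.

Δx = 2.
T_6 = (2/2)·[54.5 + 2·158.5 + 2·346.5 + 2·642.5 + 2·1070.5 + 2·1654.5 + 2418.5] = 10218.

10218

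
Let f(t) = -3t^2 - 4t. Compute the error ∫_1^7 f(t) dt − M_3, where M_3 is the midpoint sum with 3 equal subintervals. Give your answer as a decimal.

Exact integral: ∫_1^7 f(t) dt = -438.
M_3 = -432.
Error = -438 − (-432) = -6.

-6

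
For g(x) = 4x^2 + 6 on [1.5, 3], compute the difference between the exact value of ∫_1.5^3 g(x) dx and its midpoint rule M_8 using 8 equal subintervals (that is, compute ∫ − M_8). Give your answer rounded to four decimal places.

Exact integral: ∫_1.5^3 g(x) dx = 40.5.
M_8 ≈ 40.482422.
Error ≈ 40.5 − 40.482422 ≈ 0.0176.

0.0176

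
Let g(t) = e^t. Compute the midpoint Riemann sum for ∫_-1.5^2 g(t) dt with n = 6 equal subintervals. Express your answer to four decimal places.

Δt = (2 − (-1.5))/6 = 7/12.
Midpoints: -29/24, -0.625, -1/24, 13/24, 1.125, 41/24.
g(-29/24) ≈ 0.2987, g(-0.625) ≈ 0.5353, g(-1/24) ≈ 0.9592, g(13/24) ≈ 1.7189, g(1.125) ≈ 3.0802, g(41/24) ≈ 5.5198.
Sum = Δt · [g(-29/24) + g(-0.625) + g(-1/24) + ...].
Sum ≈ 7.0653.

7.0653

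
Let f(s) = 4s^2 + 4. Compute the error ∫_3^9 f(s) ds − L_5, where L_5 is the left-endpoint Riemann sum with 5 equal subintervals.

167.04

Exact integral: ∫_3^9 f(s) ds = 960.
L_5 = 792.96.
Error = 960 − 792.96 = 167.04.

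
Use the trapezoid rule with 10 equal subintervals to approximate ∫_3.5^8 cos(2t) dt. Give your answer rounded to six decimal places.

Δt = (8 − 3.5)/10 = 0.45.
f(3.5) ≈ 0.753902, f(3.95) ≈ -0.046002, f(4.4) ≈ -0.811093, f(4.85) ≈ -0.962365, f(5.3) ≈ -0.385338, f(5.75) ≈ 0.483305, f(6.2) ≈ 0.986192, f(6.65) ≈ 0.742749, f(7.1) ≈ -0.062792, f(7.55) ≈ -0.820813, f(8) ≈ -0.957659.
T_10 = (Δt/2)·[f(t_0) + 2f(t_1) + ... + 2f(t_{9}) + f(t_10)].
Sum ≈ -0.440116.

-0.440116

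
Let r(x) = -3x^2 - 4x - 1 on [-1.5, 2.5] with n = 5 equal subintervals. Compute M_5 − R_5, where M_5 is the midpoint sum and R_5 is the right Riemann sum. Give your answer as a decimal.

13.12

M_5 = -30.36.
R_5 = -43.48.
M_5 − R_5 = 13.12.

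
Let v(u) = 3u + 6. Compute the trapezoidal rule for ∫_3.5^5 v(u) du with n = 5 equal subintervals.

Δu = (5 − 3.5)/5 = 0.3.
v(3.5) = 16.5, v(3.8) = 17.4, v(4.1) = 18.3, v(4.4) = 19.2, v(4.7) = 20.1, v(5) = 21.
T_5 = (Δu/2)·[v(u_0) + 2v(u_1) + ... + 2v(u_{4}) + v(u_5)].
Sum = 28.125.

28.125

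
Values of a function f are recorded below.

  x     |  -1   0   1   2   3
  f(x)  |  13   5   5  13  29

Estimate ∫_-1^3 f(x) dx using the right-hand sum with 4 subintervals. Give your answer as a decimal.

52

Δx = 1.
Sum = 1·[5 + 5 + 13 + 29] = 52.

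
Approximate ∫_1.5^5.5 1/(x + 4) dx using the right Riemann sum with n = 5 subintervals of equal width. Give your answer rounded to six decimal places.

Δx = (5.5 − 1.5)/5 = 0.8.
Right endpoints: 2.3, 3.1, 3.9, 4.7, 5.5.
f(2.3) = 10/63, f(3.1) = 10/71, f(3.9) = 10/79, f(4.7) = 10/87, f(5.5) = 2/19.
Sum = Δx · [f(2.3) + f(3.1) + f(3.9) + f(4.7) + f(5.5)].
Sum ≈ 0.517091.

0.517091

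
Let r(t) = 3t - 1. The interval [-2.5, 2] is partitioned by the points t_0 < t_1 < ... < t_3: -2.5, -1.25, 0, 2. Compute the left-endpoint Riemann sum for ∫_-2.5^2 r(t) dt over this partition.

-18.5625

Subinterval widths: 1.25, 1.25, 2.
Left endpoints: -2.5, -1.25, 0.
r(-2.5) = -8.5, r(-1.25) = -4.75, r(0) = -1.
Sum = Σ Δt_i · r(t_i).
Sum = -18.5625.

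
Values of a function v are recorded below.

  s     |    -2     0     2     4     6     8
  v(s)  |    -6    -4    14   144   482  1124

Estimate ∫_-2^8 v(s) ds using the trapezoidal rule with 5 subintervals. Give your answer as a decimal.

2390

Δs = 2.
T_5 = (2/2)·[(-6) + 2·(-4) + 2·14 + 2·144 + 2·482 + 1124] = 2390.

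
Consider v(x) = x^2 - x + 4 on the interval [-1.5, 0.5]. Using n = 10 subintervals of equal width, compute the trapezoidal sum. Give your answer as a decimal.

10.18

Δx = (0.5 − (-1.5))/10 = 0.2.
v(-1.5) = 7.75, v(-1.3) = 6.99, v(-1.1) = 6.31, v(-0.9) = 5.71, v(-0.7) = 5.19, v(-0.5) = 4.75, v(-0.3) = 4.39, v(-0.1) = 4.11, v(0.1) = 3.91, v(0.3) = 3.79, v(0.5) = 3.75.
T_10 = (Δx/2)·[v(x_0) + 2v(x_1) + ... + 2v(x_{9}) + v(x_10)].
Sum = 10.18.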